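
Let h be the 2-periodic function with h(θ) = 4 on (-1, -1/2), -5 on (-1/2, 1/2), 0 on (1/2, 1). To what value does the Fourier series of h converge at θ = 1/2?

-5/2

At θ = 1/2 the one-sided limits are h(1/2^-) = -5 and h(1/2^+) = 0.
By Dirichlet's theorem the series converges to their average, [(-5) + (0)]/2 = -5/2.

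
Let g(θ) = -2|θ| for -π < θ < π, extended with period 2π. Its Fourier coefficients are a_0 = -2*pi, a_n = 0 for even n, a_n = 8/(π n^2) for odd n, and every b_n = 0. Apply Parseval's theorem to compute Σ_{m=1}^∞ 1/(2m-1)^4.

Parseval: a_0^2/2 + Σ a_n^2 = (1/π) ∫_{-π}^{π} g(θ)^2 dθ = 8*pi**2/3.
Subtract a_0^2/2 = 2*pi**2: Σ a_n^2 = 2*pi**2/3.
Only odd n contribute, with a_n^2 = 64/(π^2 n^4), so Σ_{m≥1} 1/(2m-1)^4 = π^2·(2*pi**2/3)/64 = pi**4/96.

pi**4/96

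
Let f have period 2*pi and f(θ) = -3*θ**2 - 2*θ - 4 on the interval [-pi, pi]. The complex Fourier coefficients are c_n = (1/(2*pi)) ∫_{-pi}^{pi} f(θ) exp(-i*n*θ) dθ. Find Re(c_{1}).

Since f is real-valued, Re(c_{1}) = (1/(2*pi)) ∫_{-pi}^{pi} f(θ) cos(θ) dθ = a_{1}/2.
Integrating by parts twice (tabular method), an antiderivative of (-3*θ**2 - 2*θ - 4) cos(θ) is -3*θ**2*sin(θ) - 2*θ*sin(θ) - 6*θ*cos(θ) + 2*sin(θ) - 2*cos(θ); evaluating from -pi to pi: ∫_{-pi}^{pi} (-3*θ**2 - 2*θ - 4) cos(θ) dθ = (2 + 6*pi) - (2 - 6*pi) = 12*pi.
Hence Re(c_{1}) = (1/(2*pi))·(12*pi) = 6.

6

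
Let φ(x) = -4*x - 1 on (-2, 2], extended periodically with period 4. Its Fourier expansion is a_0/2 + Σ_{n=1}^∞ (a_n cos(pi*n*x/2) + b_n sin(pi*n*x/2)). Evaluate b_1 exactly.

b_1 = 1/2 ∫_{-2}^{2} φ(x) sin(pi*x/2) dx.
Integrating by parts (boundary term plus one more integral), an antiderivative of (-4*x - 1) sin(pi*x/2) is 8*x*cos(pi*x/2)/pi - 16*sin(pi*x/2)/pi**2 + 2*cos(pi*x/2)/pi; evaluating from -2 to 2: ∫_{-2}^{2} (-4*x - 1) sin(pi*x/2) dx = (-18/pi) - (14/pi) = -32/pi.
Hence b_1 = (1/2)·(-32/pi) = -16/pi.

-16/pi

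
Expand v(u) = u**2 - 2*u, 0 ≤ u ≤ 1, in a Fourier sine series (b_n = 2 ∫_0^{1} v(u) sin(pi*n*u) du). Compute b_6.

b_6 = 2 ∫_0^{1} (u**2 - 2*u) sin(6*pi*u) du.
Integrating by parts twice (tabular method), an antiderivative of (u**2 - 2*u) sin(6*pi*u) is -u**2*cos(6*pi*u)/(6*pi) + u*sin(6*pi*u)/(18*pi**2) + u*cos(6*pi*u)/(3*pi) - sin(6*pi*u)/(18*pi**2) + cos(6*pi*u)/(108*pi**3); evaluating from 0 to 1: ∫_{0}^{1} (u**2 - 2*u) sin(6*pi*u) du = ((1 + 18*pi**2)/(108*pi**3)) - (1/(108*pi**3)) = 1/(6*pi).
Hence b_6 = 2·(1/(6*pi)) = 1/(3*pi).

1/(3*pi)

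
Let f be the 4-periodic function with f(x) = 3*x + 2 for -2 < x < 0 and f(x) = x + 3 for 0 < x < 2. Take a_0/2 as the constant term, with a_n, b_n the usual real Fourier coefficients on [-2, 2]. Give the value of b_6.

b_6 = 1/2 ∫_{-2}^{2} f(x) sin(3*pi*x) dx.
Split the integral at the breakpoints.
Integrating by parts (boundary term plus one more integral), an antiderivative of (3*x + 2) sin(3*pi*x) is -x*cos(3*pi*x)/pi + sin(3*pi*x)/(3*pi**2) - 2*cos(3*pi*x)/(3*pi); evaluating from -2 to 0: ∫_{-2}^{0} (3*x + 2) sin(3*pi*x) dx = (-2/(3*pi)) - (4/(3*pi)) = -2/pi.
Integrating by parts (boundary term plus one more integral), an antiderivative of (x + 3) sin(3*pi*x) is -x*cos(3*pi*x)/(3*pi) + sin(3*pi*x)/(9*pi**2) - cos(3*pi*x)/pi; evaluating from 0 to 2: ∫_{0}^{2} (x + 3) sin(3*pi*x) dx = (-5/(3*pi)) - (-1/pi) = -2/(3*pi).
Summing the pieces and multiplying by (1/2) gives b_6 = -4/(3*pi).

-4/(3*pi)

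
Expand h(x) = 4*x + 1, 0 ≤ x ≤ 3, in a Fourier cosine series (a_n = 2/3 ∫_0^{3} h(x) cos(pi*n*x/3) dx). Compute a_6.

0

a_6 = 2/3 ∫_0^{3} (4*x + 1) cos(2*pi*x) dx.
Integrating by parts (boundary term plus one more integral), an antiderivative of (4*x + 1) cos(2*pi*x) is 2*x*sin(2*pi*x)/pi + sin(2*pi*x)/(2*pi) + cos(2*pi*x)/pi**2; evaluating from 0 to 3: ∫_{0}^{3} (4*x + 1) cos(2*pi*x) dx = (pi**(-2)) - (pi**(-2)) = 0.
Hence a_6 = (2/3)·(0) = 0.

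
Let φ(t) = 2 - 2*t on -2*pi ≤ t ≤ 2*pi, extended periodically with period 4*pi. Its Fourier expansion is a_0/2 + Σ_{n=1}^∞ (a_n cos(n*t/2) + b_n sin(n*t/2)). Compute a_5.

0

a_5 = (1/(2*pi)) ∫_{-2*pi}^{2*pi} φ(t) cos(5*t/2) dt.
Integrating by parts (boundary term plus one more integral), an antiderivative of (2 - 2*t) cos(5*t/2) is -4*t*sin(5*t/2)/5 + 4*sin(5*t/2)/5 - 8*cos(5*t/2)/25; evaluating from -2*pi to 2*pi: ∫_{-2*pi}^{2*pi} (2 - 2*t) cos(5*t/2) dt = (8/25) - (8/25) = 0.
Hence a_5 = (1/(2*pi))·(0) = 0.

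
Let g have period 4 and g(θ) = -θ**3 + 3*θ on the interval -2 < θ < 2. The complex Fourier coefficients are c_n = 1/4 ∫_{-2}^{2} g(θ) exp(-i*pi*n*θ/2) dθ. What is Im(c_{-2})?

Since g is real-valued, Im(c_{-2}) = -1/4 ∫_{-2}^{2} g(θ) sin(-pi*θ) dθ = b_{2}/2.
g is odd and sin(-pi*θ) is odd, so the integrand is even: ∫_{-2}^{2} g(θ) sin(-pi*θ) dθ = 2∫_0^{2} g(θ) sin(-pi*θ) dθ.
Integrating by parts three times (tabular method), an antiderivative of (-θ**3 + 3*θ) sin(-pi*θ) is -θ**3*cos(pi*θ)/pi + 3*θ**2*sin(pi*θ)/pi**2 + 6*θ*cos(pi*θ)/pi**3 + 3*θ*cos(pi*θ)/pi - 3*sin(pi*θ)/pi**2 - 6*sin(pi*θ)/pi**4; evaluating from 0 to 2: ∫_{0}^{2} (-θ**3 + 3*θ) sin(-pi*θ) dθ = (-2/pi + 12/pi**3) - (0) = -2/pi + 12/pi**3.
So ∫_{-2}^{2} g(θ) sin(-pi*θ) dθ = -4/pi + 24/pi**3.
Hence Im(c_{-2}) = (-1/4)·(-4/pi + 24/pi**3) = (-6 + pi**2)/pi**3.

(-6 + pi**2)/pi**3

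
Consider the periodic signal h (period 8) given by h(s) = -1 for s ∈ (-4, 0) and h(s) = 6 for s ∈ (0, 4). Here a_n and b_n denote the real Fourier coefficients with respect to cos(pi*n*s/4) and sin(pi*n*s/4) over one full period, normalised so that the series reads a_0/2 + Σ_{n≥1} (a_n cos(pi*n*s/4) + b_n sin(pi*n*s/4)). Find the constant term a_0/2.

5/2

a_0 = 1/4 ∫_{-4}^{4} h(s) ds = 1/4 · (20) = 5.
So the constant term a_0/2 = 5/2.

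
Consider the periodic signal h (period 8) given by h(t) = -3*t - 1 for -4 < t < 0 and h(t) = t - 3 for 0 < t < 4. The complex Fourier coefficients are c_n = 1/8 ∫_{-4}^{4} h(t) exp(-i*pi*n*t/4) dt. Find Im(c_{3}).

Since h is real-valued, Im(c_{3}) = -1/8 ∫_{-4}^{4} h(t) sin(3*pi*t/4) dt = -b_{3}/2.
Split the integral at the breakpoints.
Integrating by parts (boundary term plus one more integral), an antiderivative of (-3*t - 1) sin(3*pi*t/4) is 4*t*cos(3*pi*t/4)/pi - 16*sin(3*pi*t/4)/(3*pi**2) + 4*cos(3*pi*t/4)/(3*pi); evaluating from -4 to 0: ∫_{-4}^{0} (-3*t - 1) sin(3*pi*t/4) dt = (4/(3*pi)) - (44/(3*pi)) = -40/(3*pi).
Integrating by parts (boundary term plus one more integral), an antiderivative of (t - 3) sin(3*pi*t/4) is -4*t*cos(3*pi*t/4)/(3*pi) + 16*sin(3*pi*t/4)/(9*pi**2) + 4*cos(3*pi*t/4)/pi; evaluating from 0 to 4: ∫_{0}^{4} (t - 3) sin(3*pi*t/4) dt = (4/(3*pi)) - (4/pi) = -8/(3*pi).
So ∫_{-4}^{4} h(t) sin(3*pi*t/4) dt = -16/pi.
Hence Im(c_{3}) = (-1/8)·(-16/pi) = 2/pi.

2/pi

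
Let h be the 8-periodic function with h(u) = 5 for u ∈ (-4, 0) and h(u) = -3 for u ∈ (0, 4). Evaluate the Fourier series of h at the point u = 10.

-3

u = 10 differs from u = 2 by 1 full period(s), and the series is 8-periodic.
h is continuous at u = 2 with value -3, so the series converges to -3 there.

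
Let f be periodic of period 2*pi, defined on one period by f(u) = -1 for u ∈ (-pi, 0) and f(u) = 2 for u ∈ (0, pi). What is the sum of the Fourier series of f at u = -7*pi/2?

u = -7*pi/2 differs from u = pi/2 by -2 full period(s), and the series is 2*pi-periodic.
f is continuous at u = pi/2 with value 2, so the series converges to 2 there.

2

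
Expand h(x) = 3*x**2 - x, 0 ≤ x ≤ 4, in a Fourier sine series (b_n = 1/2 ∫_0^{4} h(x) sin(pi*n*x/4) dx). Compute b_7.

8*(-48 + 539*pi**2)/(343*pi**3)

b_7 = 1/2 ∫_0^{4} (3*x**2 - x) sin(7*pi*x/4) dx.
Integrating by parts twice (tabular method), an antiderivative of (3*x**2 - x) sin(7*pi*x/4) is -12*x**2*cos(7*pi*x/4)/(7*pi) + 96*x*sin(7*pi*x/4)/(49*pi**2) + 4*x*cos(7*pi*x/4)/(7*pi) - 16*sin(7*pi*x/4)/(49*pi**2) + 384*cos(7*pi*x/4)/(343*pi**3); evaluating from 0 to 4: ∫_{0}^{4} (3*x**2 - x) sin(7*pi*x/4) dx = (16*(-24 + 539*pi**2)/(343*pi**3)) - (384/(343*pi**3)) = 16*(-48 + 539*pi**2)/(343*pi**3).
Hence b_7 = (1/2)·(16*(-48 + 539*pi**2)/(343*pi**3)) = 8*(-48 + 539*pi**2)/(343*pi**3).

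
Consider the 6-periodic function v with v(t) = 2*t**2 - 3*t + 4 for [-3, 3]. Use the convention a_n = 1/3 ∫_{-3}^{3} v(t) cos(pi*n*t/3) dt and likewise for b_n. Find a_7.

-72/(49*pi**2)

a_7 = 1/3 ∫_{-3}^{3} v(t) cos(7*pi*t/3) dt.
Integrating by parts twice (tabular method), an antiderivative of (2*t**2 - 3*t + 4) cos(7*pi*t/3) is 6*t**2*sin(7*pi*t/3)/(7*pi) - 9*t*sin(7*pi*t/3)/(7*pi) + 36*t*cos(7*pi*t/3)/(49*pi**2) - 108*sin(7*pi*t/3)/(343*pi**3) + 12*sin(7*pi*t/3)/(7*pi) - 27*cos(7*pi*t/3)/(49*pi**2); evaluating from -3 to 3: ∫_{-3}^{3} (2*t**2 - 3*t + 4) cos(7*pi*t/3) dt = (-81/(49*pi**2)) - (135/(49*pi**2)) = -216/(49*pi**2).
Hence a_7 = (1/3)·(-216/(49*pi**2)) = -72/(49*pi**2).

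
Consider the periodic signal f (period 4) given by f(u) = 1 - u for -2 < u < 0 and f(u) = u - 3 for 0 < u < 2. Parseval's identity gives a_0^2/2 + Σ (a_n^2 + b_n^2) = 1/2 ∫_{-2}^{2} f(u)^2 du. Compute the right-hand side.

1/2 ∫_{-2}^{2} f(u)^2 du = 1/2 · (52/3) = 26/3.

26/3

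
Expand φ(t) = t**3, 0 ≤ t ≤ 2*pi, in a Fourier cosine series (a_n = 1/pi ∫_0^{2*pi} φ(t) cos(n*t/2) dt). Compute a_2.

a_2 = 1/pi ∫_0^{2*pi} (t**3) cos(t) dt.
Integrating by parts three times (tabular method), an antiderivative of (t**3) cos(t) is t**3*sin(t) + 3*t**2*cos(t) - 6*t*sin(t) - 6*cos(t); evaluating from 0 to 2*pi: ∫_{0}^{2*pi} (t**3) cos(t) dt = (-6 + 12*pi**2) - (-6) = 12*pi**2.
Hence a_2 = (1/pi)·(12*pi**2) = 12*pi.

12*pi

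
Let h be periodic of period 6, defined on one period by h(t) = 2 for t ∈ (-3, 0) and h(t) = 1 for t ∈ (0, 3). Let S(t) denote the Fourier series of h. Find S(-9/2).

t = -9/2 differs from t = 3/2 by -1 full period(s), and the series is 6-periodic.
h is continuous at t = 3/2 with value 1, so the series converges to 1 there.

1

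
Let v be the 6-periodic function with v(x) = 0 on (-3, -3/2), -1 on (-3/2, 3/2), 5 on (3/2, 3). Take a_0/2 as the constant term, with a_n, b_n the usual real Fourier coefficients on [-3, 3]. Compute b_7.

5/(7*pi)

b_7 = 1/3 ∫_{-3}^{3} v(x) sin(7*pi*x/3) dx.
Split the integral at the breakpoints.
∫_{-3}^{-3/2} (0) sin(7*pi*x/3) dx = 0.
Directly, an antiderivative of (-1) sin(7*pi*x/3) is 3*cos(7*pi*x/3)/(7*pi); evaluating from -3/2 to 3/2: ∫_{-3/2}^{3/2} (-1) sin(7*pi*x/3) dx = (0) - (0) = 0.
Directly, an antiderivative of (5) sin(7*pi*x/3) is -15*cos(7*pi*x/3)/(7*pi); evaluating from 3/2 to 3: ∫_{3/2}^{3} (5) sin(7*pi*x/3) dx = (15/(7*pi)) - (0) = 15/(7*pi).
Summing the pieces and multiplying by (1/3) gives b_7 = 5/(7*pi).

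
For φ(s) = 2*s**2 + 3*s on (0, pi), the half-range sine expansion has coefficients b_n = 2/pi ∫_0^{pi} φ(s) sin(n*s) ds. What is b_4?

b_4 = 2/pi ∫_0^{pi} (2*s**2 + 3*s) sin(4*s) ds.
Integrating by parts twice (tabular method), an antiderivative of (2*s**2 + 3*s) sin(4*s) is -s**2*cos(4*s)/2 + s*sin(4*s)/4 - 3*s*cos(4*s)/4 + 3*sin(4*s)/16 + cos(4*s)/16; evaluating from 0 to pi: ∫_{0}^{pi} (2*s**2 + 3*s) sin(4*s) ds = (-pi**2/2 - 3*pi/4 + 1/16) - (1/16) = -pi*(3 + 2*pi)/4.
Hence b_4 = (2/pi)·(-pi*(3 + 2*pi)/4) = -pi - 3/2.

-pi - 3/2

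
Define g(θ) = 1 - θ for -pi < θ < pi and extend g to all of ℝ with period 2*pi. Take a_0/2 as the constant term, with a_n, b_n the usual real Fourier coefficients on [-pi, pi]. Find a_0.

2

a_0 = 1/pi ∫_{-pi}^{pi} g(θ) dθ = 1/pi · (2*pi) = 2.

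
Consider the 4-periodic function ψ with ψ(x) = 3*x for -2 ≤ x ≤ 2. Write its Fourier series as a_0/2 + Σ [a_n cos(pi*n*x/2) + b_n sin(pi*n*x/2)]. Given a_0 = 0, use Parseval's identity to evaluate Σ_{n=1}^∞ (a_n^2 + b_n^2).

24

Parseval: a_0^2/2 + Σ_{n≥1} (a_n^2+b_n^2) = 1/2 ∫_{-2}^{2} ψ(x)^2 dx = 24.
Subtract a_0^2/2 = 0: Σ (a_n^2+b_n^2) = 24.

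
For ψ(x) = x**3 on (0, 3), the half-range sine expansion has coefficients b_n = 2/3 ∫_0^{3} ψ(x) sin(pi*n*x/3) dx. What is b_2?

-27/pi + 81/(2*pi**3)

b_2 = 2/3 ∫_0^{3} (x**3) sin(2*pi*x/3) dx.
Integrating by parts three times (tabular method), an antiderivative of (x**3) sin(2*pi*x/3) is -3*x**3*cos(2*pi*x/3)/(2*pi) + 27*x**2*sin(2*pi*x/3)/(4*pi**2) + 81*x*cos(2*pi*x/3)/(4*pi**3) - 243*sin(2*pi*x/3)/(8*pi**4); evaluating from 0 to 3: ∫_{0}^{3} (x**3) sin(2*pi*x/3) dx = (81*(3 - 2*pi**2)/(4*pi**3)) - (0) = 81*(3 - 2*pi**2)/(4*pi**3).
Hence b_2 = (2/3)·(81*(3 - 2*pi**2)/(4*pi**3)) = -27/pi + 81/(2*pi**3).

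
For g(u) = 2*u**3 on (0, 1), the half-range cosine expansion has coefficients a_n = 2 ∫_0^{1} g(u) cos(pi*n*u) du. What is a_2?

3/pi**2

a_2 = 2 ∫_0^{1} (2*u**3) cos(2*pi*u) du.
Integrating by parts three times (tabular method), an antiderivative of (2*u**3) cos(2*pi*u) is u**3*sin(2*pi*u)/pi + 3*u**2*cos(2*pi*u)/(2*pi**2) - 3*u*sin(2*pi*u)/(2*pi**3) - 3*cos(2*pi*u)/(4*pi**4); evaluating from 0 to 1: ∫_{0}^{1} (2*u**3) cos(2*pi*u) du = (3*(-1 + 2*pi**2)/(4*pi**4)) - (-3/(4*pi**4)) = 3/(2*pi**2).
Hence a_2 = 2·(3/(2*pi**2)) = 3/pi**2.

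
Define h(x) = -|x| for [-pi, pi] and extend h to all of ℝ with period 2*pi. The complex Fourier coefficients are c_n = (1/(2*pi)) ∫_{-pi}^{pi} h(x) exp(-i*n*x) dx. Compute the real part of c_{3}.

2/(9*pi)

Since h is real-valued, Re(c_{3}) = (1/(2*pi)) ∫_{-pi}^{pi} h(x) cos(3*x) dx = a_{3}/2.
h is even and cos(3*x) is even, so the integrand is even: ∫_{-pi}^{pi} h(x) cos(3*x) dx = 2∫_0^{pi} h(x) cos(3*x) dx.
Integrating by parts (boundary term plus one more integral), an antiderivative of (-x) cos(3*x) is -x*sin(3*x)/3 - cos(3*x)/9; evaluating from 0 to pi: ∫_{0}^{pi} (-x) cos(3*x) dx = (1/9) - (-1/9) = 2/9.
So ∫_{-pi}^{pi} h(x) cos(3*x) dx = 4/9.
Hence Re(c_{3}) = (1/(2*pi))·(4/9) = 2/(9*pi).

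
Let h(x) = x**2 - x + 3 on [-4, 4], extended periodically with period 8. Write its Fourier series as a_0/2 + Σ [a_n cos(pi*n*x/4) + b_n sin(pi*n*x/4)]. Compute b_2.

b_2 = 1/4 ∫_{-4}^{4} h(x) sin(pi*x/2) dx.
Integrating by parts twice (tabular method), an antiderivative of (x**2 - x + 3) sin(pi*x/2) is -2*x**2*cos(pi*x/2)/pi + 8*x*sin(pi*x/2)/pi**2 + 2*x*cos(pi*x/2)/pi - 4*sin(pi*x/2)/pi**2 - 6*cos(pi*x/2)/pi + 16*cos(pi*x/2)/pi**3; evaluating from -4 to 4: ∫_{-4}^{4} (x**2 - x + 3) sin(pi*x/2) dx = (-30/pi + 16/pi**3) - (-46/pi + 16/pi**3) = 16/pi.
Hence b_2 = (1/4)·(16/pi) = 4/pi.

4/pi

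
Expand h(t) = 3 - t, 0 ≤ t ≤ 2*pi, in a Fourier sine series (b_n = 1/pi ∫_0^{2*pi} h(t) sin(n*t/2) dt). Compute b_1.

b_1 = 1/pi ∫_0^{2*pi} (3 - t) sin(t/2) dt.
Integrating by parts (boundary term plus one more integral), an antiderivative of (3 - t) sin(t/2) is 2*t*cos(t/2) - 4*sin(t/2) - 6*cos(t/2); evaluating from 0 to 2*pi: ∫_{0}^{2*pi} (3 - t) sin(t/2) dt = (6 - 4*pi) - (-6) = 12 - 4*pi.
Hence b_1 = (1/pi)·(12 - 4*pi) = -4 + 12/pi.

-4 + 12/pi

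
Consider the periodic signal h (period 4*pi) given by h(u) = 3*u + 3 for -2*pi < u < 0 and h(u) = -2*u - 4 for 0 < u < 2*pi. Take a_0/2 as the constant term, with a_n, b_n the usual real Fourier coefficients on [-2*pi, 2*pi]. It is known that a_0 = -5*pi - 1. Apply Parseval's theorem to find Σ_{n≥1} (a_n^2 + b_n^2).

-7*pi + 49/2 + 29*pi**2/6

Parseval: a_0^2/2 + Σ_{n≥1} (a_n^2+b_n^2) = (1/(2*pi)) ∫_{-2*pi}^{2*pi} h(u)^2 du = -2*pi + 25 + 52*pi**2/3.
Subtract a_0^2/2 = (1 + 5*pi)**2/2: Σ (a_n^2+b_n^2) = -7*pi + 49/2 + 29*pi**2/6.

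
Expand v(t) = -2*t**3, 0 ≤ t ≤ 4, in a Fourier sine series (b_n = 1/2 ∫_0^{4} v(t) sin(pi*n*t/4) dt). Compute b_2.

-192/pi**3 + 128/pi

b_2 = 1/2 ∫_0^{4} (-2*t**3) sin(pi*t/2) dt.
Integrating by parts three times (tabular method), an antiderivative of (-2*t**3) sin(pi*t/2) is 4*t**3*cos(pi*t/2)/pi - 24*t**2*sin(pi*t/2)/pi**2 - 96*t*cos(pi*t/2)/pi**3 + 192*sin(pi*t/2)/pi**4; evaluating from 0 to 4: ∫_{0}^{4} (-2*t**3) sin(pi*t/2) dt = (-384/pi**3 + 256/pi) - (0) = -384/pi**3 + 256/pi.
Hence b_2 = (1/2)·(-384/pi**3 + 256/pi) = -192/pi**3 + 128/pi.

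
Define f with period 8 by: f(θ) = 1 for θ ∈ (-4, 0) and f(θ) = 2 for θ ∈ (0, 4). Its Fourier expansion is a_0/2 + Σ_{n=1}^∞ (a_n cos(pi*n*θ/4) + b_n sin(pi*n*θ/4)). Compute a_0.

a_0 = 1/4 ∫_{-4}^{4} f(θ) dθ = 1/4 · (12) = 3.

3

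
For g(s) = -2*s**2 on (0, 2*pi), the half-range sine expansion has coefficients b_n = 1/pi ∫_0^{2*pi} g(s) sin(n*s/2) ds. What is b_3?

16*(4 - 9*pi**2)/(27*pi)

b_3 = 1/pi ∫_0^{2*pi} (-2*s**2) sin(3*s/2) ds.
Integrating by parts twice (tabular method), an antiderivative of (-2*s**2) sin(3*s/2) is 4*s**2*cos(3*s/2)/3 - 16*s*sin(3*s/2)/9 - 32*cos(3*s/2)/27; evaluating from 0 to 2*pi: ∫_{0}^{2*pi} (-2*s**2) sin(3*s/2) ds = (32/27 - 16*pi**2/3) - (-32/27) = 64/27 - 16*pi**2/3.
Hence b_3 = (1/pi)·(64/27 - 16*pi**2/3) = 16*(4 - 9*pi**2)/(27*pi).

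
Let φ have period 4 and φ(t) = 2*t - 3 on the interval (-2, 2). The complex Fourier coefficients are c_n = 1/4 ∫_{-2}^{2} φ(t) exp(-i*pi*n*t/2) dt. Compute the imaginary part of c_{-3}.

Since φ is real-valued, Im(c_{-3}) = -1/4 ∫_{-2}^{2} φ(t) sin(-3*pi*t/2) dt = b_{3}/2.
Integrating by parts (boundary term plus one more integral), an antiderivative of (2*t - 3) sin(-3*pi*t/2) is 4*t*cos(3*pi*t/2)/(3*pi) - 8*sin(3*pi*t/2)/(9*pi**2) - 2*cos(3*pi*t/2)/pi; evaluating from -2 to 2: ∫_{-2}^{2} (2*t - 3) sin(-3*pi*t/2) dt = (-2/(3*pi)) - (14/(3*pi)) = -16/(3*pi).
Hence Im(c_{-3}) = (-1/4)·(-16/(3*pi)) = 4/(3*pi).

4/(3*pi)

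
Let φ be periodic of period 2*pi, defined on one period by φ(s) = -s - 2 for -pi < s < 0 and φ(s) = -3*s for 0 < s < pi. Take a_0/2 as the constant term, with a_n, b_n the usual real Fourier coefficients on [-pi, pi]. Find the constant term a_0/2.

-pi/2 - 1

a_0 = 1/pi ∫_{-pi}^{pi} φ(s) ds = 1/pi · (-pi*(2 + pi)) = -pi - 2.
So the constant term a_0/2 = -pi/2 - 1.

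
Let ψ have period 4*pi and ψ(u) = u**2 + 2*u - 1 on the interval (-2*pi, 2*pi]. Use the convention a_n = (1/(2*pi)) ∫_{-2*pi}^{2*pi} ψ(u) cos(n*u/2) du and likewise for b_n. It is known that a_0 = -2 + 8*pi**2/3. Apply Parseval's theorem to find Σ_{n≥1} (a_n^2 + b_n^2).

32*pi**2*(15 + 4*pi**2)/45

Parseval: a_0^2/2 + Σ_{n≥1} (a_n^2+b_n^2) = (1/(2*pi)) ∫_{-2*pi}^{2*pi} ψ(u)^2 du = 2 + 16*pi**2/3 + 32*pi**4/5.
Subtract a_0^2/2 = 2*(3 - 4*pi**2)**2/9: Σ (a_n^2+b_n^2) = 32*pi**2*(15 + 4*pi**2)/45.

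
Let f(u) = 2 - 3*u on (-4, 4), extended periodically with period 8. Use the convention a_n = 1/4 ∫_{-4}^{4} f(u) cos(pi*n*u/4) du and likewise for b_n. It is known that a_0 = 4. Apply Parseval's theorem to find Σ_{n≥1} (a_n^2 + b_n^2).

Parseval: a_0^2/2 + Σ_{n≥1} (a_n^2+b_n^2) = 1/4 ∫_{-4}^{4} f(u)^2 du = 104.
Subtract a_0^2/2 = 8: Σ (a_n^2+b_n^2) = 96.

96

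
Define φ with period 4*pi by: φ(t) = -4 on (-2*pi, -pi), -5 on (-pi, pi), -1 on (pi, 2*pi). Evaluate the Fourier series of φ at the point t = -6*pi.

-5/2

t = -6*pi differs from t = 2*pi by -2 full period(s), and the series is 4*pi-periodic.
At t = 2*pi the one-sided limits are φ(2*pi^-) = -1 and φ(2*pi^+) = -4.
By Dirichlet's theorem the series converges to their average, [(-1) + (-4)]/2 = -5/2.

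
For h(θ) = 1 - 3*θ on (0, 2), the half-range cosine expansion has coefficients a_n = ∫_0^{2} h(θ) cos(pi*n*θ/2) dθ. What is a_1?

a_1 = ∫_0^{2} (1 - 3*θ) cos(pi*θ/2) dθ.
Integrating by parts (boundary term plus one more integral), an antiderivative of (1 - 3*θ) cos(pi*θ/2) is -6*θ*sin(pi*θ/2)/pi + 2*sin(pi*θ/2)/pi - 12*cos(pi*θ/2)/pi**2; evaluating from 0 to 2: ∫_{0}^{2} (1 - 3*θ) cos(pi*θ/2) dθ = (12/pi**2) - (-12/pi**2) = 24/pi**2.
Hence a_1 = 24/pi**2.

24/pi**2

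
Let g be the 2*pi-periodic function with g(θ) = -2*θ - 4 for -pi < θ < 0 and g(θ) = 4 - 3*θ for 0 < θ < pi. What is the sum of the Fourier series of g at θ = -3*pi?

-pi/2

θ = -3*pi differs from θ = -pi by -1 full period(s), and the series is 2*pi-periodic.
At θ = -pi the one-sided limits are g(-pi^-) = 4 - 3*pi and g(-pi^+) = -4 + 2*pi.
By Dirichlet's theorem the series converges to their average, [(4 - 3*pi) + (-4 + 2*pi)]/2 = -pi/2.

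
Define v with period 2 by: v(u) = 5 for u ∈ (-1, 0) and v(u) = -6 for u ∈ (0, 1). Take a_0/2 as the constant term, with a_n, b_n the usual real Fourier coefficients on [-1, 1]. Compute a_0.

a_0 = ∫_{-1}^{1} v(u) du = -1.

-1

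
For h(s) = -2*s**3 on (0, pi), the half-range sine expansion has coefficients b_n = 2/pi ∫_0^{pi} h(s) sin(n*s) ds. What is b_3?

8/9 - 4*pi**2/3

b_3 = 2/pi ∫_0^{pi} (-2*s**3) sin(3*s) ds.
Integrating by parts three times (tabular method), an antiderivative of (-2*s**3) sin(3*s) is 2*s**3*cos(3*s)/3 - 2*s**2*sin(3*s)/3 - 4*s*cos(3*s)/9 + 4*sin(3*s)/27; evaluating from 0 to pi: ∫_{0}^{pi} (-2*s**3) sin(3*s) ds = (2*pi*(2 - 3*pi**2)/9) - (0) = 2*pi*(2 - 3*pi**2)/9.
Hence b_3 = (2/pi)·(2*pi*(2 - 3*pi**2)/9) = 8/9 - 4*pi**2/3.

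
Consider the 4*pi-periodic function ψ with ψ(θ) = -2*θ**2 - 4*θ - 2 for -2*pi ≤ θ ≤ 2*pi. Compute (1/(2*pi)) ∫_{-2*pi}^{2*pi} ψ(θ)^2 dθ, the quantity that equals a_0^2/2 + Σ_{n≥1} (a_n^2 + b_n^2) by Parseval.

8 + 64*pi**2 + 128*pi**4/5

(1/(2*pi)) ∫_{-2*pi}^{2*pi} ψ(θ)^2 dθ = (1/(2*pi)) · (16*pi + 128*pi**3 + 256*pi**5/5) = 8 + 64*pi**2 + 128*pi**4/5.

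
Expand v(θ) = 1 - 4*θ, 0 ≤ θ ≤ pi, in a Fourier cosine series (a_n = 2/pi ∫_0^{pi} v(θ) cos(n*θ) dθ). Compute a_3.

a_3 = 2/pi ∫_0^{pi} (1 - 4*θ) cos(3*θ) dθ.
Integrating by parts (boundary term plus one more integral), an antiderivative of (1 - 4*θ) cos(3*θ) is -4*θ*sin(3*θ)/3 + sin(3*θ)/3 - 4*cos(3*θ)/9; evaluating from 0 to pi: ∫_{0}^{pi} (1 - 4*θ) cos(3*θ) dθ = (4/9) - (-4/9) = 8/9.
Hence a_3 = (2/pi)·(8/9) = 16/(9*pi).

16/(9*pi)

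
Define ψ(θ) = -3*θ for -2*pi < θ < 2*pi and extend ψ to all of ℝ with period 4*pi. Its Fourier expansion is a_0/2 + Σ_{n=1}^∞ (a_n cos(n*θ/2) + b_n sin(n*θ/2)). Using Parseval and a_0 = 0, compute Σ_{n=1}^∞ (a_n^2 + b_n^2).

24*pi**2

Parseval: a_0^2/2 + Σ_{n≥1} (a_n^2+b_n^2) = (1/(2*pi)) ∫_{-2*pi}^{2*pi} ψ(θ)^2 dθ = 24*pi**2.
Subtract a_0^2/2 = 0: Σ (a_n^2+b_n^2) = 24*pi**2.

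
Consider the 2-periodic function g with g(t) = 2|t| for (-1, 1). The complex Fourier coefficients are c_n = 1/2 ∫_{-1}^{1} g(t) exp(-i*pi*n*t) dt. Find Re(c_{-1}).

Since g is real-valued, Re(c_{-1}) = 1/2 ∫_{-1}^{1} g(t) cos(-pi*t) dt = a_{1}/2.
g is even and cos(-pi*t) is even, so the integrand is even: ∫_{-1}^{1} g(t) cos(-pi*t) dt = 2∫_0^{1} g(t) cos(-pi*t) dt.
Integrating by parts (boundary term plus one more integral), an antiderivative of (2*t) cos(-pi*t) is 2*t*sin(pi*t)/pi + 2*cos(pi*t)/pi**2; evaluating from 0 to 1: ∫_{0}^{1} (2*t) cos(-pi*t) dt = (-2/pi**2) - (2/pi**2) = -4/pi**2.
So ∫_{-1}^{1} g(t) cos(-pi*t) dt = -8/pi**2.
Hence Re(c_{-1}) = (1/2)·(-8/pi**2) = -4/pi**2.

-4/pi**2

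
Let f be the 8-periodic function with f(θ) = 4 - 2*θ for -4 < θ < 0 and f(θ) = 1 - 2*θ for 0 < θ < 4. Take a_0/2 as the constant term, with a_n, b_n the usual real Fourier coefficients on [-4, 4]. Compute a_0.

a_0 = 1/4 ∫_{-4}^{4} f(θ) dθ = 1/4 · (20) = 5.

5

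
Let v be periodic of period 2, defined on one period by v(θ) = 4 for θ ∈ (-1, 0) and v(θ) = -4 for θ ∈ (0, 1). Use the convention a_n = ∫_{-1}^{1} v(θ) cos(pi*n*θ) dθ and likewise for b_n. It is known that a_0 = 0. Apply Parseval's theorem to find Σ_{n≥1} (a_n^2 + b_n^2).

32

Parseval: a_0^2/2 + Σ_{n≥1} (a_n^2+b_n^2) = ∫_{-1}^{1} v(θ)^2 dθ = 32.
Subtract a_0^2/2 = 0: Σ (a_n^2+b_n^2) = 32.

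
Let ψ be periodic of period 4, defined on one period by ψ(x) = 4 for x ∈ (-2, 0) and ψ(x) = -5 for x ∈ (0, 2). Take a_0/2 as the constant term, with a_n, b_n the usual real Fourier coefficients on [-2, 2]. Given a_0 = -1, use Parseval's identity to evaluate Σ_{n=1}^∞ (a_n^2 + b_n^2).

Parseval: a_0^2/2 + Σ_{n≥1} (a_n^2+b_n^2) = 1/2 ∫_{-2}^{2} ψ(x)^2 dx = 41.
Subtract a_0^2/2 = 1/2: Σ (a_n^2+b_n^2) = 81/2.

81/2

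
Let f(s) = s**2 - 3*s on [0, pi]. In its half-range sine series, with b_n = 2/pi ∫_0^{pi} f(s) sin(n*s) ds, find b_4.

3/2 - pi/2

b_4 = 2/pi ∫_0^{pi} (s**2 - 3*s) sin(4*s) ds.
Integrating by parts twice (tabular method), an antiderivative of (s**2 - 3*s) sin(4*s) is -s**2*cos(4*s)/4 + s*sin(4*s)/8 + 3*s*cos(4*s)/4 - 3*sin(4*s)/16 + cos(4*s)/32; evaluating from 0 to pi: ∫_{0}^{pi} (s**2 - 3*s) sin(4*s) ds = (-pi**2/4 + 1/32 + 3*pi/4) - (1/32) = pi*(3 - pi)/4.
Hence b_4 = (2/pi)·(pi*(3 - pi)/4) = 3/2 - pi/2.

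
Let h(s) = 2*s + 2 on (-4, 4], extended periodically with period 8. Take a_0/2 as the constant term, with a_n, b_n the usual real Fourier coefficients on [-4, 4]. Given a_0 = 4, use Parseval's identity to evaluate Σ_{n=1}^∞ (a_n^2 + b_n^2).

128/3

Parseval: a_0^2/2 + Σ_{n≥1} (a_n^2+b_n^2) = 1/4 ∫_{-4}^{4} h(s)^2 ds = 152/3.
Subtract a_0^2/2 = 8: Σ (a_n^2+b_n^2) = 128/3.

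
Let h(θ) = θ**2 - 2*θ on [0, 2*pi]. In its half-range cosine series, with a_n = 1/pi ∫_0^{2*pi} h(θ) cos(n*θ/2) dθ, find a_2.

4

a_2 = 1/pi ∫_0^{2*pi} (θ**2 - 2*θ) cos(θ) dθ.
Integrating by parts twice (tabular method), an antiderivative of (θ**2 - 2*θ) cos(θ) is θ**2*sin(θ) - 2*θ*sin(θ) + 2*θ*cos(θ) - 2*sin(θ) - 2*cos(θ); evaluating from 0 to 2*pi: ∫_{0}^{2*pi} (θ**2 - 2*θ) cos(θ) dθ = (-2 + 4*pi) - (-2) = 4*pi.
Hence a_2 = (1/pi)·(4*pi) = 4.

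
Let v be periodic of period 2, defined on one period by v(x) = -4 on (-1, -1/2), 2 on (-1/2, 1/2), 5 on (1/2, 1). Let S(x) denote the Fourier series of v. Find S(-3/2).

x = -3/2 differs from x = 1/2 by -1 full period(s), and the series is 2-periodic.
At x = 1/2 the one-sided limits are v(1/2^-) = 2 and v(1/2^+) = 5.
By Dirichlet's theorem the series converges to their average, [(2) + (5)]/2 = 7/2.

7/2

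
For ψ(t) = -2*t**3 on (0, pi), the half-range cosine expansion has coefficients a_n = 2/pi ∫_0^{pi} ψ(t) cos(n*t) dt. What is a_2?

-3*pi

a_2 = 2/pi ∫_0^{pi} (-2*t**3) cos(2*t) dt.
Integrating by parts three times (tabular method), an antiderivative of (-2*t**3) cos(2*t) is -t**3*sin(2*t) - 3*t**2*cos(2*t)/2 + 3*t*sin(2*t)/2 + 3*cos(2*t)/4; evaluating from 0 to pi: ∫_{0}^{pi} (-2*t**3) cos(2*t) dt = (3/4 - 3*pi**2/2) - (3/4) = -3*pi**2/2.
Hence a_2 = (2/pi)·(-3*pi**2/2) = -3*pi.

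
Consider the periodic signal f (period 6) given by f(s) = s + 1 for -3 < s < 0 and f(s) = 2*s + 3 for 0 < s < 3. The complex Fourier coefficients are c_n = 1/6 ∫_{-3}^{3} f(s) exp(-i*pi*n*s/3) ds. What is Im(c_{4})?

Since f is real-valued, Im(c_{4}) = -1/6 ∫_{-3}^{3} f(s) sin(4*pi*s/3) ds = -b_{4}/2.
Split the integral at the breakpoints.
Integrating by parts (boundary term plus one more integral), an antiderivative of (s + 1) sin(4*pi*s/3) is -3*s*cos(4*pi*s/3)/(4*pi) + 9*sin(4*pi*s/3)/(16*pi**2) - 3*cos(4*pi*s/3)/(4*pi); evaluating from -3 to 0: ∫_{-3}^{0} (s + 1) sin(4*pi*s/3) ds = (-3/(4*pi)) - (3/(2*pi)) = -9/(4*pi).
Integrating by parts (boundary term plus one more integral), an antiderivative of (2*s + 3) sin(4*pi*s/3) is -3*s*cos(4*pi*s/3)/(2*pi) + 9*sin(4*pi*s/3)/(8*pi**2) - 9*cos(4*pi*s/3)/(4*pi); evaluating from 0 to 3: ∫_{0}^{3} (2*s + 3) sin(4*pi*s/3) ds = (-27/(4*pi)) - (-9/(4*pi)) = -9/(2*pi).
So ∫_{-3}^{3} f(s) sin(4*pi*s/3) ds = -27/(4*pi).
Hence Im(c_{4}) = (-1/6)·(-27/(4*pi)) = 9/(8*pi).

9/(8*pi)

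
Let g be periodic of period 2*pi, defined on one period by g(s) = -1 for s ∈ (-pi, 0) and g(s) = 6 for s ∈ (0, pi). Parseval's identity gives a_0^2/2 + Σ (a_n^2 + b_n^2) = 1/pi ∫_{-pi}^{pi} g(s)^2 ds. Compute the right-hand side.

37

1/pi ∫_{-pi}^{pi} g(s)^2 ds = 1/pi · (37*pi) = 37.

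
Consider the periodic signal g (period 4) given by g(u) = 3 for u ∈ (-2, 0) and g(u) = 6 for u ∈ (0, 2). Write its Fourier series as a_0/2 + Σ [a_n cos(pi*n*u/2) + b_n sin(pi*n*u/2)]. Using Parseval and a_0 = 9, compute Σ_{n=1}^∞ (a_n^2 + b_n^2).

9/2

Parseval: a_0^2/2 + Σ_{n≥1} (a_n^2+b_n^2) = 1/2 ∫_{-2}^{2} g(u)^2 du = 45.
Subtract a_0^2/2 = 81/2: Σ (a_n^2+b_n^2) = 9/2.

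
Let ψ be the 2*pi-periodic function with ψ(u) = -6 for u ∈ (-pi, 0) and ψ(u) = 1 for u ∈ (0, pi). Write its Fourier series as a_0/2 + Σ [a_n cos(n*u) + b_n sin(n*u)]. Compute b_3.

14/(3*pi)

b_3 = 1/pi ∫_{-pi}^{pi} ψ(u) sin(3*u) du.
Split the integral at the breakpoints.
Directly, an antiderivative of (-6) sin(3*u) is 2*cos(3*u); evaluating from -pi to 0: ∫_{-pi}^{0} (-6) sin(3*u) du = (2) - (-2) = 4.
Directly, an antiderivative of (1) sin(3*u) is -cos(3*u)/3; evaluating from 0 to pi: ∫_{0}^{pi} (1) sin(3*u) du = (1/3) - (-1/3) = 2/3.
Summing the pieces and multiplying by (1/pi) gives b_3 = 14/(3*pi).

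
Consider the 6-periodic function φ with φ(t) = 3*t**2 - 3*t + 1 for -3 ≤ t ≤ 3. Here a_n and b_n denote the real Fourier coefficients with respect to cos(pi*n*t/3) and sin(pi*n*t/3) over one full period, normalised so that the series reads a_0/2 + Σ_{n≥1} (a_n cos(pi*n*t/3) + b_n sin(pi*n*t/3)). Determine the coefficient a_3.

a_3 = 1/3 ∫_{-3}^{3} φ(t) cos(pi*t) dt.
Integrating by parts twice (tabular method), an antiderivative of (3*t**2 - 3*t + 1) cos(pi*t) is 3*t**2*sin(pi*t)/pi - 3*t*sin(pi*t)/pi + 6*t*cos(pi*t)/pi**2 - 6*sin(pi*t)/pi**3 + sin(pi*t)/pi - 3*cos(pi*t)/pi**2; evaluating from -3 to 3: ∫_{-3}^{3} (3*t**2 - 3*t + 1) cos(pi*t) dt = (-15/pi**2) - (21/pi**2) = -36/pi**2.
Hence a_3 = (1/3)·(-36/pi**2) = -12/pi**2.

-12/pi**2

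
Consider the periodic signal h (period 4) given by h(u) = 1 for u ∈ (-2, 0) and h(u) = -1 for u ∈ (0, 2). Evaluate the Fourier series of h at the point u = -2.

0

u = -2 differs from u = 2 by -1 full period(s), and the series is 4-periodic.
At u = 2 the one-sided limits are h(2^-) = -1 and h(2^+) = 1.
By Dirichlet's theorem the series converges to their average, [(-1) + (1)]/2 = 0.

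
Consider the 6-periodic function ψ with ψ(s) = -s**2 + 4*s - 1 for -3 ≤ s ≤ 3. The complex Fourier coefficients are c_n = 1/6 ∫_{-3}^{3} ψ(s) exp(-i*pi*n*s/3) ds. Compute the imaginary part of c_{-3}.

Since ψ is real-valued, Im(c_{-3}) = -1/6 ∫_{-3}^{3} ψ(s) sin(-pi*s) ds = b_{3}/2.
Integrating by parts twice (tabular method), an antiderivative of (-s**2 + 4*s - 1) sin(-pi*s) is -s**2*cos(pi*s)/pi + 2*s*sin(pi*s)/pi**2 + 4*s*cos(pi*s)/pi - 4*sin(pi*s)/pi**2 - cos(pi*s)/pi + 2*cos(pi*s)/pi**3; evaluating from -3 to 3: ∫_{-3}^{3} (-s**2 + 4*s - 1) sin(-pi*s) ds = (-2/pi - 2/pi**3) - (-2/pi**3 + 22/pi) = -24/pi.
Hence Im(c_{-3}) = (-1/6)·(-24/pi) = 4/pi.

4/pi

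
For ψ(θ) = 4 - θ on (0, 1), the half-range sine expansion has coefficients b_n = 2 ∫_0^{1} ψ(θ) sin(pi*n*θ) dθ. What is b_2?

b_2 = 2 ∫_0^{1} (4 - θ) sin(2*pi*θ) dθ.
Integrating by parts (boundary term plus one more integral), an antiderivative of (4 - θ) sin(2*pi*θ) is θ*cos(2*pi*θ)/(2*pi) - sin(2*pi*θ)/(4*pi**2) - 2*cos(2*pi*θ)/pi; evaluating from 0 to 1: ∫_{0}^{1} (4 - θ) sin(2*pi*θ) dθ = (-3/(2*pi)) - (-2/pi) = 1/(2*pi).
Hence b_2 = 2·(1/(2*pi)) = 1/pi.

1/pi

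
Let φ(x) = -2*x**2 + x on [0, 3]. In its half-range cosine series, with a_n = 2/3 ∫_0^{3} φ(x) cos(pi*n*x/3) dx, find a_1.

60/pi**2

a_1 = 2/3 ∫_0^{3} (-2*x**2 + x) cos(pi*x/3) dx.
Integrating by parts twice (tabular method), an antiderivative of (-2*x**2 + x) cos(pi*x/3) is -6*x**2*sin(pi*x/3)/pi + 3*x*sin(pi*x/3)/pi - 36*x*cos(pi*x/3)/pi**2 + 108*sin(pi*x/3)/pi**3 + 9*cos(pi*x/3)/pi**2; evaluating from 0 to 3: ∫_{0}^{3} (-2*x**2 + x) cos(pi*x/3) dx = (99/pi**2) - (9/pi**2) = 90/pi**2.
Hence a_1 = (2/3)·(90/pi**2) = 60/pi**2.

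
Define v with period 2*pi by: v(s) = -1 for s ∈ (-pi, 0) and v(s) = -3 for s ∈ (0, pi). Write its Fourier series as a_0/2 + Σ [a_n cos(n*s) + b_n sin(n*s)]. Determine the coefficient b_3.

-4/(3*pi)

b_3 = 1/pi ∫_{-pi}^{pi} v(s) sin(3*s) ds.
Split the integral at the breakpoints.
Directly, an antiderivative of (-1) sin(3*s) is cos(3*s)/3; evaluating from -pi to 0: ∫_{-pi}^{0} (-1) sin(3*s) ds = (1/3) - (-1/3) = 2/3.
Directly, an antiderivative of (-3) sin(3*s) is cos(3*s); evaluating from 0 to pi: ∫_{0}^{pi} (-3) sin(3*s) ds = (-1) - (1) = -2.
Summing the pieces and multiplying by (1/pi) gives b_3 = -4/(3*pi).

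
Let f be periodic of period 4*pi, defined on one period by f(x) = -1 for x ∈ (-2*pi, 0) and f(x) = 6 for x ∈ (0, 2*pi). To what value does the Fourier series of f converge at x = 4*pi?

5/2

x = 4*pi differs from x = 0 by 1 full period(s), and the series is 4*pi-periodic.
At x = 0 the one-sided limits are f(0^-) = -1 and f(0^+) = 6.
By Dirichlet's theorem the series converges to their average, [(-1) + (6)]/2 = 5/2.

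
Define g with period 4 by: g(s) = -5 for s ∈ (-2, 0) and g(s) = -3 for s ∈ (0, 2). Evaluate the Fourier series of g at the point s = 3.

-5

s = 3 differs from s = -1 by 1 full period(s), and the series is 4-periodic.
g is continuous at s = -1 with value -5, so the series converges to -5 there.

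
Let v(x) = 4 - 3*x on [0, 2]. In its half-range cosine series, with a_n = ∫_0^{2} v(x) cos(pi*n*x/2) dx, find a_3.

a_3 = ∫_0^{2} (4 - 3*x) cos(3*pi*x/2) dx.
Integrating by parts (boundary term plus one more integral), an antiderivative of (4 - 3*x) cos(3*pi*x/2) is -2*x*sin(3*pi*x/2)/pi + 8*sin(3*pi*x/2)/(3*pi) - 4*cos(3*pi*x/2)/(3*pi**2); evaluating from 0 to 2: ∫_{0}^{2} (4 - 3*x) cos(3*pi*x/2) dx = (4/(3*pi**2)) - (-4/(3*pi**2)) = 8/(3*pi**2).
Hence a_3 = 8/(3*pi**2).

8/(3*pi**2)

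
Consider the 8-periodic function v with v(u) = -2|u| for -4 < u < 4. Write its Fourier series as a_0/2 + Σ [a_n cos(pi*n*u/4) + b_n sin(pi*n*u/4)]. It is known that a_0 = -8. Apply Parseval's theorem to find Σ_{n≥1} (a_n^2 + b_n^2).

Parseval: a_0^2/2 + Σ_{n≥1} (a_n^2+b_n^2) = 1/4 ∫_{-4}^{4} v(u)^2 du = 128/3.
Subtract a_0^2/2 = 32: Σ (a_n^2+b_n^2) = 32/3.

32/3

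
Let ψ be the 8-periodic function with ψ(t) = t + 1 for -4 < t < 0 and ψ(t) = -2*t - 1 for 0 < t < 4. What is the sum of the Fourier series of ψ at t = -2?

-1

ψ is continuous at t = -2 with value -1, so the series converges to -1 there.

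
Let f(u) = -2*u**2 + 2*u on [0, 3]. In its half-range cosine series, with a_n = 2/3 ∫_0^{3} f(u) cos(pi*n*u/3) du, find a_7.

a_7 = 2/3 ∫_0^{3} (-2*u**2 + 2*u) cos(7*pi*u/3) du.
Integrating by parts twice (tabular method), an antiderivative of (-2*u**2 + 2*u) cos(7*pi*u/3) is -6*u**2*sin(7*pi*u/3)/(7*pi) + 6*u*sin(7*pi*u/3)/(7*pi) - 36*u*cos(7*pi*u/3)/(49*pi**2) + 108*sin(7*pi*u/3)/(343*pi**3) + 18*cos(7*pi*u/3)/(49*pi**2); evaluating from 0 to 3: ∫_{0}^{3} (-2*u**2 + 2*u) cos(7*pi*u/3) du = (90/(49*pi**2)) - (18/(49*pi**2)) = 72/(49*pi**2).
Hence a_7 = (2/3)·(72/(49*pi**2)) = 48/(49*pi**2).

48/(49*pi**2)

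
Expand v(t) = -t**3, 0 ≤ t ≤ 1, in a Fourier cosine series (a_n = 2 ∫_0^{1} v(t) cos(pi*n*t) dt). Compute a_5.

6*(-4 + 25*pi**2)/(625*pi**4)

a_5 = 2 ∫_0^{1} (-t**3) cos(5*pi*t) dt.
Integrating by parts three times (tabular method), an antiderivative of (-t**3) cos(5*pi*t) is -t**3*sin(5*pi*t)/(5*pi) - 3*t**2*cos(5*pi*t)/(25*pi**2) + 6*t*sin(5*pi*t)/(125*pi**3) + 6*cos(5*pi*t)/(625*pi**4); evaluating from 0 to 1: ∫_{0}^{1} (-t**3) cos(5*pi*t) dt = (3*(-2 + 25*pi**2)/(625*pi**4)) - (6/(625*pi**4)) = 3*(-4 + 25*pi**2)/(625*pi**4).
Hence a_5 = 2·(3*(-4 + 25*pi**2)/(625*pi**4)) = 6*(-4 + 25*pi**2)/(625*pi**4).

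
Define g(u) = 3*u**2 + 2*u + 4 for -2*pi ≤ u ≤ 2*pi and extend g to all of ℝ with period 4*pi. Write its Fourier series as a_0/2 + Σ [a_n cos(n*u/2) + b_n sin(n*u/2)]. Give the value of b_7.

b_7 = (1/(2*pi)) ∫_{-2*pi}^{2*pi} g(u) sin(7*u/2) du.
Integrating by parts twice (tabular method), an antiderivative of (3*u**2 + 2*u + 4) sin(7*u/2) is -6*u**2*cos(7*u/2)/7 + 24*u*sin(7*u/2)/49 - 4*u*cos(7*u/2)/7 + 8*sin(7*u/2)/49 - 344*cos(7*u/2)/343; evaluating from -2*pi to 2*pi: ∫_{-2*pi}^{2*pi} (3*u**2 + 2*u + 4) sin(7*u/2) du = (344/343 + 8*pi/7 + 24*pi**2/7) - (-8*pi/7 + 344/343 + 24*pi**2/7) = 16*pi/7.
Hence b_7 = (1/(2*pi))·(16*pi/7) = 8/7.

8/7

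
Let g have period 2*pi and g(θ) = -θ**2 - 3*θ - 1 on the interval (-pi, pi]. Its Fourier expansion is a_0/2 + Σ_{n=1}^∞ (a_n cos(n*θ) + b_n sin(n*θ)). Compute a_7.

4/49

a_7 = 1/pi ∫_{-pi}^{pi} g(θ) cos(7*θ) dθ.
Integrating by parts twice (tabular method), an antiderivative of (-θ**2 - 3*θ - 1) cos(7*θ) is -θ**2*sin(7*θ)/7 - 3*θ*sin(7*θ)/7 - 2*θ*cos(7*θ)/49 - 47*sin(7*θ)/343 - 3*cos(7*θ)/49; evaluating from -pi to pi: ∫_{-pi}^{pi} (-θ**2 - 3*θ - 1) cos(7*θ) dθ = (3/49 + 2*pi/49) - (3/49 - 2*pi/49) = 4*pi/49.
Hence a_7 = (1/pi)·(4*pi/49) = 4/49.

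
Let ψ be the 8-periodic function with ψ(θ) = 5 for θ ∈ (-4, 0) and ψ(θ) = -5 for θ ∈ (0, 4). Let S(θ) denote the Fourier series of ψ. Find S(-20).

0

θ = -20 differs from θ = -4 by -2 full period(s), and the series is 8-periodic.
At θ = -4 the one-sided limits are ψ(-4^-) = -5 and ψ(-4^+) = 5.
By Dirichlet's theorem the series converges to their average, [(-5) + (5)]/2 = 0.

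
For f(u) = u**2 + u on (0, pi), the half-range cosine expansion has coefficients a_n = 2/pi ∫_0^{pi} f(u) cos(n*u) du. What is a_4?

1/4

a_4 = 2/pi ∫_0^{pi} (u**2 + u) cos(4*u) du.
Integrating by parts twice (tabular method), an antiderivative of (u**2 + u) cos(4*u) is u**2*sin(4*u)/4 + u*sin(4*u)/4 + u*cos(4*u)/8 - sin(4*u)/32 + cos(4*u)/16; evaluating from 0 to pi: ∫_{0}^{pi} (u**2 + u) cos(4*u) du = (1/16 + pi/8) - (1/16) = pi/8.
Hence a_4 = (2/pi)·(pi/8) = 1/4.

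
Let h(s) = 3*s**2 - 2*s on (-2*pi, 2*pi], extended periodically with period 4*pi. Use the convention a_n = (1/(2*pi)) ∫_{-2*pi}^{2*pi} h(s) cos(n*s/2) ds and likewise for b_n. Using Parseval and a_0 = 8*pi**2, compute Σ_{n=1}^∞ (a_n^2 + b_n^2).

Parseval: a_0^2/2 + Σ_{n≥1} (a_n^2+b_n^2) = (1/(2*pi)) ∫_{-2*pi}^{2*pi} h(s)^2 ds = 32*pi**2*(5 + 27*pi**2)/15.
Subtract a_0^2/2 = 32*pi**4: Σ (a_n^2+b_n^2) = 32*pi**2*(5 + 12*pi**2)/15.

32*pi**2*(5 + 12*pi**2)/15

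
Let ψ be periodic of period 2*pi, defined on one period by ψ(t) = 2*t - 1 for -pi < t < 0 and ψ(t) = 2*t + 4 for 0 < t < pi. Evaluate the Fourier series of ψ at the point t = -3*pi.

3/2

t = -3*pi differs from t = -pi by -1 full period(s), and the series is 2*pi-periodic.
At t = -pi the one-sided limits are ψ(-pi^-) = 4 + 2*pi and ψ(-pi^+) = -2*pi - 1.
By Dirichlet's theorem the series converges to their average, [(4 + 2*pi) + (-2*pi - 1)]/2 = 3/2.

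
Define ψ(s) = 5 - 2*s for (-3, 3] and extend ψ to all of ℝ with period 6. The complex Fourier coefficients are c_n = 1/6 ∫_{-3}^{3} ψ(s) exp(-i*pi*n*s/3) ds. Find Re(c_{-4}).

Since ψ is real-valued, Re(c_{-4}) = 1/6 ∫_{-3}^{3} ψ(s) cos(-4*pi*s/3) ds = a_{4}/2.
Integrating by parts (boundary term plus one more integral), an antiderivative of (5 - 2*s) cos(-4*pi*s/3) is -3*s*sin(4*pi*s/3)/(2*pi) + 15*sin(4*pi*s/3)/(4*pi) - 9*cos(4*pi*s/3)/(8*pi**2); evaluating from -3 to 3: ∫_{-3}^{3} (5 - 2*s) cos(-4*pi*s/3) ds = (-9/(8*pi**2)) - (-9/(8*pi**2)) = 0.
Hence Re(c_{-4}) = (1/6)·(0) = 0.

0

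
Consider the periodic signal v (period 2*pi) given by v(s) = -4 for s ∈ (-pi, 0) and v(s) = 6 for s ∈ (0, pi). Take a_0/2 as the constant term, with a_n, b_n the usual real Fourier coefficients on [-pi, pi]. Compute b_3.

b_3 = 1/pi ∫_{-pi}^{pi} v(s) sin(3*s) ds.
Split the integral at the breakpoints.
Directly, an antiderivative of (-4) sin(3*s) is 4*cos(3*s)/3; evaluating from -pi to 0: ∫_{-pi}^{0} (-4) sin(3*s) ds = (4/3) - (-4/3) = 8/3.
Directly, an antiderivative of (6) sin(3*s) is -2*cos(3*s); evaluating from 0 to pi: ∫_{0}^{pi} (6) sin(3*s) ds = (2) - (-2) = 4.
Summing the pieces and multiplying by (1/pi) gives b_3 = 20/(3*pi).

20/(3*pi)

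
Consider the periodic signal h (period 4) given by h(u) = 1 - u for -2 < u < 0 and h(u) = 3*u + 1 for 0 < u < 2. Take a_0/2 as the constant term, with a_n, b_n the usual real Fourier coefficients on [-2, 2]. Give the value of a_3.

a_3 = 1/2 ∫_{-2}^{2} h(u) cos(3*pi*u/2) du.
Split the integral at the breakpoints.
Integrating by parts (boundary term plus one more integral), an antiderivative of (1 - u) cos(3*pi*u/2) is -2*u*sin(3*pi*u/2)/(3*pi) + 2*sin(3*pi*u/2)/(3*pi) - 4*cos(3*pi*u/2)/(9*pi**2); evaluating from -2 to 0: ∫_{-2}^{0} (1 - u) cos(3*pi*u/2) du = (-4/(9*pi**2)) - (4/(9*pi**2)) = -8/(9*pi**2).
Integrating by parts (boundary term plus one more integral), an antiderivative of (3*u + 1) cos(3*pi*u/2) is 2*u*sin(3*pi*u/2)/pi + 2*sin(3*pi*u/2)/(3*pi) + 4*cos(3*pi*u/2)/(3*pi**2); evaluating from 0 to 2: ∫_{0}^{2} (3*u + 1) cos(3*pi*u/2) du = (-4/(3*pi**2)) - (4/(3*pi**2)) = -8/(3*pi**2).
Summing the pieces and multiplying by (1/2) gives a_3 = -16/(9*pi**2).

-16/(9*pi**2)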